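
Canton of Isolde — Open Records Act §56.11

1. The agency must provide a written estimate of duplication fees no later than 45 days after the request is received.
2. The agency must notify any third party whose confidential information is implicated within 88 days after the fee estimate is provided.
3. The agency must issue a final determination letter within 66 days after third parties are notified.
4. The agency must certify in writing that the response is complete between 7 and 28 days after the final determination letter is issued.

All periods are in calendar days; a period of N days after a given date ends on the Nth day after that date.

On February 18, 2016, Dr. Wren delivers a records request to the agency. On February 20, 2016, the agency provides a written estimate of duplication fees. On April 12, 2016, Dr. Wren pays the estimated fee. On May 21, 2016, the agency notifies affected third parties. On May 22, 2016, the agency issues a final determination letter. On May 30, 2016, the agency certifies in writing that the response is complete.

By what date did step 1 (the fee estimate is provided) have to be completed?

April 3, 2016

Step 1 runs from February 18, 2016, when the request is received. 45 days after February 18, 2016 is April 3, 2016.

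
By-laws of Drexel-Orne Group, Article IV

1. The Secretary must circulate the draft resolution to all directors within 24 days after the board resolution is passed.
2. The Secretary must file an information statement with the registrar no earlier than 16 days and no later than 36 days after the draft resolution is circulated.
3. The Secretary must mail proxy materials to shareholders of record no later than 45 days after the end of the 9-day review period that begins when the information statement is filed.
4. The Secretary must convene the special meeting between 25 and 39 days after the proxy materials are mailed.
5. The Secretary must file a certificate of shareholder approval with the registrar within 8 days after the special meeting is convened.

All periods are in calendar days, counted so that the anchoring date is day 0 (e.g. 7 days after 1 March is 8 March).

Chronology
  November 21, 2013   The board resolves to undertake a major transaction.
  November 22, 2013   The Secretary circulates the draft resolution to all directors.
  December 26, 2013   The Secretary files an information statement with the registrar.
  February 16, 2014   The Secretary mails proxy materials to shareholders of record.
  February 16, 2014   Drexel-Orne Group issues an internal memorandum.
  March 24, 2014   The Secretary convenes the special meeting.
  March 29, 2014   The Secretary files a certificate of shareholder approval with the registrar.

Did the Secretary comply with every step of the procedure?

Yes

(1) due by November 21, 2013 + 24 days = December 15, 2013; completed November 22, 2013, before the deadline.
(2) the permitted window runs from November 22, 2013 + 16 = December 8, 2013 to November 22, 2013 + 36 = December 28, 2013; done December 26, 2013, which is between those dates.
(3) due by January 4, 2014 + 45 days = February 18, 2014; February 16, 2014 is within that limit.
(4) the permitted window runs from February 16, 2014 + 25 = March 13, 2014 to February 16, 2014 + 39 = March 27, 2014; done March 24, 2014, which is between those dates.
(5) due by March 24, 2014 + 8 days = April 1, 2014; done March 29, 2014 — timely.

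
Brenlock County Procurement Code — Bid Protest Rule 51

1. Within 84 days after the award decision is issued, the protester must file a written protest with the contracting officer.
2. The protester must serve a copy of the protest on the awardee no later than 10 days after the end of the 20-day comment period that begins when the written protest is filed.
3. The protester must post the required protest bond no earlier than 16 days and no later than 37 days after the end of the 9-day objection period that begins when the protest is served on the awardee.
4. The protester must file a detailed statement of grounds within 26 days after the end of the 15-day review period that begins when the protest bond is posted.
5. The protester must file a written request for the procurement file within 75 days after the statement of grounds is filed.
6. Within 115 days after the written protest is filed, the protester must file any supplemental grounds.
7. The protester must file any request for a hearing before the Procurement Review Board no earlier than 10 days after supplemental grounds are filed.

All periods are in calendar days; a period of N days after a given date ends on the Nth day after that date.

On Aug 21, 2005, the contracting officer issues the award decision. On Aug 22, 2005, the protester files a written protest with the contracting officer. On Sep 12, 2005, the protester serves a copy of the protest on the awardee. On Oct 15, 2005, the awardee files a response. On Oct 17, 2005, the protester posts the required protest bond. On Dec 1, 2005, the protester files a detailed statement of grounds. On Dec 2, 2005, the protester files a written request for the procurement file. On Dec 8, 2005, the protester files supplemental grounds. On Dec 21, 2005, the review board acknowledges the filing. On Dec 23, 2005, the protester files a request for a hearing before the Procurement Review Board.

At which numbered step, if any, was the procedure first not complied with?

Step 1: 84 days after Aug 21, 2005 (when the award decision is issued) is Nov 13, 2005; completed Aug 22, 2005, before the deadline.
Step 2: 10 days after Sep 11, 2005 (end of the 20-day comment period, which began when the written protest is filed on Aug 22, 2005) is Sep 21, 2005; Sep 12, 2005 is within that limit.
Step 3: the window is 16–37 days after Sep 21, 2005 (end of the 9-day objection period, which began when the protest is served on the awardee on Sep 12, 2005), so Oct 7, 2005 through Oct 28, 2005; Oct 17, 2005 falls inside that range.
Step 4: 26 days after Nov 1, 2005 (end of the 15-day review period, which began when the protest bond is posted on Oct 17, 2005) is Nov 27, 2005; Dec 1, 2005 misses that deadline by 4 days.
No need to go further; step 4 was not satisfied.

Step 4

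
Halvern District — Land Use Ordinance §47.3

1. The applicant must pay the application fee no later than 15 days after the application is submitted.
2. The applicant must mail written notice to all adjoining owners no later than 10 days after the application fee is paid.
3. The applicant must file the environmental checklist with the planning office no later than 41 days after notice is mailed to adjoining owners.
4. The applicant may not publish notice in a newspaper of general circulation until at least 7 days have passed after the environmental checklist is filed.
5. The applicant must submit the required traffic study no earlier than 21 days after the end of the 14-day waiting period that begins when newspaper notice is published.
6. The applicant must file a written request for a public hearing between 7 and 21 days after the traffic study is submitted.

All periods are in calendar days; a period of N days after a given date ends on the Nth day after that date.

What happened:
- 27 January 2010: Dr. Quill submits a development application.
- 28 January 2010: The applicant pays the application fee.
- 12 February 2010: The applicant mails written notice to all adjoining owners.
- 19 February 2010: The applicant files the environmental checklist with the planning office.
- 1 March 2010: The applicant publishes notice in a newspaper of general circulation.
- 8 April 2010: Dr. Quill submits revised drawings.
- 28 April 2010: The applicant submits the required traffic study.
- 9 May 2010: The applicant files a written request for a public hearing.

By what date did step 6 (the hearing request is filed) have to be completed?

19 May 2010

Step 6 runs from 28 April 2010, when the traffic study is submitted. The window is 7–21 days after 28 April 2010; it closes on 19 May 2010.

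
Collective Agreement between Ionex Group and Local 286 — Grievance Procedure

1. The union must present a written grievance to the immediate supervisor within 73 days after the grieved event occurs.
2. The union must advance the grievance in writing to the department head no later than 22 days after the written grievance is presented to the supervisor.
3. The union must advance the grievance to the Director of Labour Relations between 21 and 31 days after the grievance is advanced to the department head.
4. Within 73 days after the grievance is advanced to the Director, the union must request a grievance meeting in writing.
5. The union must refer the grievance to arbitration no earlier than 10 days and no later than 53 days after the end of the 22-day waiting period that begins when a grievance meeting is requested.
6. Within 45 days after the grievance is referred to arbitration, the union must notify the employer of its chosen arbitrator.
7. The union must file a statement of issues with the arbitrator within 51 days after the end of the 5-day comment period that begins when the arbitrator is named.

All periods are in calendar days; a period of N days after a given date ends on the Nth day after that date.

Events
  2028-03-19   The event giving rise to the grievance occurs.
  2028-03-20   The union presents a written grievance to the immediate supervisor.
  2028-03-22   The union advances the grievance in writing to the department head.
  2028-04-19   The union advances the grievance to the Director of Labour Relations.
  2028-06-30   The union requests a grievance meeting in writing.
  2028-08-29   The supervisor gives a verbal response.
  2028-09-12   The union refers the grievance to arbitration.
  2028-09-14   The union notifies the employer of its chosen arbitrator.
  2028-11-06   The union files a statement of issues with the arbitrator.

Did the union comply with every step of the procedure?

(1) due by 2028-03-19 + 73 days = 2028-05-31; completed 2028-03-20, before the deadline.
(2) due by 2028-03-20 + 22 days = 2028-04-11; 2028-03-22 is within that limit.
(3) the permitted window runs from 2028-03-22 + 21 = 2028-04-12 to 2028-03-22 + 31 = 2028-04-22; 2028-04-19 falls inside that range.
(4) due by 2028-04-19 + 73 days = 2028-07-01; 2028-06-30 is within that limit.
(5) the permitted window runs from 2028-07-22 + 10 = 2028-08-01 to 2028-07-22 + 53 = 2028-09-13; done 2028-09-12, which is between those dates.
(6) due by 2028-09-12 + 45 days = 2028-10-27; 2028-09-14 is within that limit.
(7) due by 2028-09-19 + 51 days = 2028-11-09; done 2028-11-06 — timely.

Yes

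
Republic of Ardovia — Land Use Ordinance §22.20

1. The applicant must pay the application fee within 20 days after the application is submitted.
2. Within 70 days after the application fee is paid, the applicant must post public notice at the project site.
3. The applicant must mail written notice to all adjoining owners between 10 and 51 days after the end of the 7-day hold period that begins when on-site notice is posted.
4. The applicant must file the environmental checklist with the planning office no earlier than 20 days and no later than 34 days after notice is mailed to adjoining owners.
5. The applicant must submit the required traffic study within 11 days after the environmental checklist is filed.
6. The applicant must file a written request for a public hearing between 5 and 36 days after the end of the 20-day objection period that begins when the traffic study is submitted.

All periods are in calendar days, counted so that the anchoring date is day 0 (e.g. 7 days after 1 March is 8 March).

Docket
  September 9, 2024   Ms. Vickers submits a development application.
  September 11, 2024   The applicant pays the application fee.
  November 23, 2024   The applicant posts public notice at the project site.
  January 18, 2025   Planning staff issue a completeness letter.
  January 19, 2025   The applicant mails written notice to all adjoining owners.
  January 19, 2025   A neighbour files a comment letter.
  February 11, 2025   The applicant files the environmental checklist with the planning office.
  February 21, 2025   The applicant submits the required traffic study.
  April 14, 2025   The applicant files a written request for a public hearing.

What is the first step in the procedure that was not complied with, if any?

(1) due by September 9, 2024 + 20 days = September 29, 2024; completed September 11, 2024, before the deadline.
(2) due by September 11, 2024 + 70 days = November 20, 2024; not done until November 23, 2024, 3 days after the deadline.
The analysis stops there.

Step 2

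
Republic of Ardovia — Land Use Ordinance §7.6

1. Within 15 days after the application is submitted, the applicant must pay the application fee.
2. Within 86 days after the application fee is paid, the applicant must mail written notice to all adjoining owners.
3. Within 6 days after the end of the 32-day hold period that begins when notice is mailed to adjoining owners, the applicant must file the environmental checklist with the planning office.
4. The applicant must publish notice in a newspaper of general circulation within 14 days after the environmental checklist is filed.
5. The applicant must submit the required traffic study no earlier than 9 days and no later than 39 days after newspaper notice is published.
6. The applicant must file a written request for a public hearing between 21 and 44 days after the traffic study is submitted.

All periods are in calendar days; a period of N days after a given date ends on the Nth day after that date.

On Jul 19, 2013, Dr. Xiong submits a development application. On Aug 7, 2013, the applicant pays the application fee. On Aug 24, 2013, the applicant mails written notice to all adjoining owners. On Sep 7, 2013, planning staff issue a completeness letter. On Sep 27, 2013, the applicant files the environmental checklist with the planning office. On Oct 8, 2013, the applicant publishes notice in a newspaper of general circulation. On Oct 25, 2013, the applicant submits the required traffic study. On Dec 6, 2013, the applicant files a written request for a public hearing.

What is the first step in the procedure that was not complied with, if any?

Step 1

(1) due by Jul 19, 2013 + 15 days = Aug 3, 2013; not done until Aug 7, 2013, 4 days after the deadline.
The procedure was therefore not followed at step 1.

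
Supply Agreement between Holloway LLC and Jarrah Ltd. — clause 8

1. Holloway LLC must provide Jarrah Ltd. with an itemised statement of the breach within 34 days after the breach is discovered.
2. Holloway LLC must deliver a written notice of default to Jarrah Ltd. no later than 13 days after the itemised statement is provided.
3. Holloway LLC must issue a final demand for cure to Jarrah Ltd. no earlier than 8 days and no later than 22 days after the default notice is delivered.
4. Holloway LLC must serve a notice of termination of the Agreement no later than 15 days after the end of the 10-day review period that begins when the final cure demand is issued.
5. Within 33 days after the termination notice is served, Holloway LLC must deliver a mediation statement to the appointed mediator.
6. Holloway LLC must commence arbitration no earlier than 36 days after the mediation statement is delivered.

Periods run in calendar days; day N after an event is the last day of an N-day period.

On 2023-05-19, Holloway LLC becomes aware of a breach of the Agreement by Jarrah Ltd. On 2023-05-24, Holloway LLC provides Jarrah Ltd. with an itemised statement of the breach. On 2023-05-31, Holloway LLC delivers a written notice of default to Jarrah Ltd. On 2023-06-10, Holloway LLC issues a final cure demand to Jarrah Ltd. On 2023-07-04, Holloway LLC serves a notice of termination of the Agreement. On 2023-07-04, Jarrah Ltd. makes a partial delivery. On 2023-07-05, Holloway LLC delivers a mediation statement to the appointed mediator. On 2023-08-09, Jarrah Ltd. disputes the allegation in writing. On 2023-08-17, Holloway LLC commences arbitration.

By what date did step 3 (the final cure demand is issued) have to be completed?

2023-06-22

Step 3 runs from 2023-05-31, when the default notice is delivered. The window is 8–22 days after 2023-05-31; it closes on 2023-06-22.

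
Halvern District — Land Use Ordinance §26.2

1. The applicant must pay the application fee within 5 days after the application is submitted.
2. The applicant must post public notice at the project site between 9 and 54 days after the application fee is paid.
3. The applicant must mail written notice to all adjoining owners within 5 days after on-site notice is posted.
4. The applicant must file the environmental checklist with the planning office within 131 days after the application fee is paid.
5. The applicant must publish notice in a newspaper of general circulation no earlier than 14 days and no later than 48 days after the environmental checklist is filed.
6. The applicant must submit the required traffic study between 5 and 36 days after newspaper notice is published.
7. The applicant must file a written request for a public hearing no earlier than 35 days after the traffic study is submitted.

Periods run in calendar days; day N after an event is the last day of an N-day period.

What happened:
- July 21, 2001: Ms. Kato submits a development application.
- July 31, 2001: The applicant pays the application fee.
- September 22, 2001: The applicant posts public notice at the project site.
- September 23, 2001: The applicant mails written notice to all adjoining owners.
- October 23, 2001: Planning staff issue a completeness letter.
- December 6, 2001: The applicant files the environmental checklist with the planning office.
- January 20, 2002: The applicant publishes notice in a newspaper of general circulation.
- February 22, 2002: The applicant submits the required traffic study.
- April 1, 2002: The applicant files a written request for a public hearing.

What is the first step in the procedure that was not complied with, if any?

Step 1

Step 1: 5 days after July 21, 2001 (when the application is submitted) is July 26, 2001; done July 31, 2001 — 5 days late.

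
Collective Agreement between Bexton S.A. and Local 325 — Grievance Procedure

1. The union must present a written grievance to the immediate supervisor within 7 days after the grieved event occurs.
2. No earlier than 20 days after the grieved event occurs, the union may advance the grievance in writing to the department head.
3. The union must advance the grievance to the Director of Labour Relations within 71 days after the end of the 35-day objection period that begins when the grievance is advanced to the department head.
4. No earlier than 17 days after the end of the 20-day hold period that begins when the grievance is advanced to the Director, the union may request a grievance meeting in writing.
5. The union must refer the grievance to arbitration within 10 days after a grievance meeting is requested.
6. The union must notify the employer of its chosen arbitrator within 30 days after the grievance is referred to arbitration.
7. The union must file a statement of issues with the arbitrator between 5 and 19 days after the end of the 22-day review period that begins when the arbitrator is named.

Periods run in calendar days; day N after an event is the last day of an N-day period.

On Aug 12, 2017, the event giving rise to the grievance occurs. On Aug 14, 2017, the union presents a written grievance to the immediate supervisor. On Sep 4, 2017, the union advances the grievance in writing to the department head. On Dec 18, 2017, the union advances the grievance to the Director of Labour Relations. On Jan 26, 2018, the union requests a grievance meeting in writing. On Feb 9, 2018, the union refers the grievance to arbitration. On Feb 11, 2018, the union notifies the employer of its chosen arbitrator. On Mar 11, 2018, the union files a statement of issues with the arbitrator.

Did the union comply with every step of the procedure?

Step 1: 7 days after Aug 12, 2017 (when the grieved event occurs) is Aug 19, 2017; completed Aug 14, 2017, before the deadline.
Step 2: the earliest permitted date is 20 days after Aug 12, 2017 (when the grieved event occurs), i.e. Sep 1, 2017; done Sep 4, 2017, after the minimum wait.
Step 3: 71 days after Oct 9, 2017 (end of the 35-day objection period, which began when the grievance is advanced to the department head on Sep 4, 2017) is Dec 19, 2017; done Dec 18, 2017 — timely.
Step 4: the earliest permitted date is 17 days after Jan 7, 2018 (end of the 20-day hold period, which began when the grievance is advanced to the Director on Dec 18, 2017), i.e. Jan 24, 2018; Jan 26, 2018 is on or after that date.
Step 5: 10 days after Jan 26, 2018 (when a grievance meeting is requested) is Feb 5, 2018; not done until Feb 9, 2018, 4 days after the deadline.
The analysis stops there.

No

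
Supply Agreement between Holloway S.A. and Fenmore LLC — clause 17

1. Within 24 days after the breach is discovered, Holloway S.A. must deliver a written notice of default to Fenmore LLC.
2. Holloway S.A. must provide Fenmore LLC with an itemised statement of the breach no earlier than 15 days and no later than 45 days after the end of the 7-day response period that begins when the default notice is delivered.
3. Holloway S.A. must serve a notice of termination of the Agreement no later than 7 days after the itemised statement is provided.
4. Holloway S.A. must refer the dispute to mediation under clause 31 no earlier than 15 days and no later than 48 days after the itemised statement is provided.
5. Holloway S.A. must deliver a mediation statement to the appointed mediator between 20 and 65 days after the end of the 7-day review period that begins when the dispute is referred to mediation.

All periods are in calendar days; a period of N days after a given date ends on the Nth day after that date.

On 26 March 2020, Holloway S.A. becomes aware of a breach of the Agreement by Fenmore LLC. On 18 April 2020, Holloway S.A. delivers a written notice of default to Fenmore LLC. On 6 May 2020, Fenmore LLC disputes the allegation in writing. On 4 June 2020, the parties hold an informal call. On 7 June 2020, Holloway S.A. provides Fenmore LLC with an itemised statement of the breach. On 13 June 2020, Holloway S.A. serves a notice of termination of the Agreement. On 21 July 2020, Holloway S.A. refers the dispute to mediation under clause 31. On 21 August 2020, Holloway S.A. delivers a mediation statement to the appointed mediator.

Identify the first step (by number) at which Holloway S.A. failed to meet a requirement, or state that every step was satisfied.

Step 1: 24 days after 26 March 2020 (when the breach is discovered) is 19 April 2020; completed 18 April 2020, before the deadline.
Step 2: the window is 15–45 days after 25 April 2020 (end of the 7-day response period, which began when the default notice is delivered on 18 April 2020), so 10 May 2020 through 9 June 2020; done 7 June 2020 — within the window.
Step 3: 7 days after 7 June 2020 (when the itemised statement is provided) is 14 June 2020; completed 13 June 2020, before the deadline.
Step 4: the window is 15–48 days after 7 June 2020 (when the itemised statement is provided), so 22 June 2020 through 25 July 2020; done 21 July 2020, which is between those dates.
Step 5: the window is 20–65 days after 28 July 2020 (end of the 7-day review period, which began when the dispute is referred to mediation on 21 July 2020), so 17 August 2020 through 1 October 2020; done 21 August 2020, which is between those dates.

None — every step was satisfied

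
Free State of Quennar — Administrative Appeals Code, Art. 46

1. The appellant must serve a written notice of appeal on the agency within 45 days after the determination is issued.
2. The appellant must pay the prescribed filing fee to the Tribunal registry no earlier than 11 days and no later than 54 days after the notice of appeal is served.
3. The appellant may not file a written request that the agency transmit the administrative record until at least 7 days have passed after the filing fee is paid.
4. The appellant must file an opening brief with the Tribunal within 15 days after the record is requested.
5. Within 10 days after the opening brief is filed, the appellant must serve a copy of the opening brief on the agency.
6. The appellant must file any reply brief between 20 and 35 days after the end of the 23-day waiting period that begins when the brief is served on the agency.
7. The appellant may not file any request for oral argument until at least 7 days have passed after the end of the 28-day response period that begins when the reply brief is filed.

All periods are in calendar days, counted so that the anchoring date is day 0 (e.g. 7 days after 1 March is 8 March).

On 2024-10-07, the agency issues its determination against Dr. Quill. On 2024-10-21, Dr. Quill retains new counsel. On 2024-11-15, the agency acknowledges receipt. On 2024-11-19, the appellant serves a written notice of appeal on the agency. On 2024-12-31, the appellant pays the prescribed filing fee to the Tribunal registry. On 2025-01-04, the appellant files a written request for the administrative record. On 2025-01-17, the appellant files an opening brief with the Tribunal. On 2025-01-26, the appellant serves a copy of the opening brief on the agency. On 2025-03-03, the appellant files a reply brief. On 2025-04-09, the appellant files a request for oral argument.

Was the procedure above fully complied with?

No

Step 1: 45 days after 2024-10-07 (when the determination is issued) is 2024-11-21; completed 2024-11-19, before the deadline.
Step 2: the window is 11–54 days after 2024-11-19 (when the notice of appeal is served), so 2024-11-30 through 2025-01-12; done 2024-12-31 — within the window.
Step 3: the earliest permitted date is 7 days after 2024-12-31 (when the filing fee is paid), i.e. 2025-01-07; done 2025-01-04 — 3 days too early.
No need to go further; step 3 was not satisfied.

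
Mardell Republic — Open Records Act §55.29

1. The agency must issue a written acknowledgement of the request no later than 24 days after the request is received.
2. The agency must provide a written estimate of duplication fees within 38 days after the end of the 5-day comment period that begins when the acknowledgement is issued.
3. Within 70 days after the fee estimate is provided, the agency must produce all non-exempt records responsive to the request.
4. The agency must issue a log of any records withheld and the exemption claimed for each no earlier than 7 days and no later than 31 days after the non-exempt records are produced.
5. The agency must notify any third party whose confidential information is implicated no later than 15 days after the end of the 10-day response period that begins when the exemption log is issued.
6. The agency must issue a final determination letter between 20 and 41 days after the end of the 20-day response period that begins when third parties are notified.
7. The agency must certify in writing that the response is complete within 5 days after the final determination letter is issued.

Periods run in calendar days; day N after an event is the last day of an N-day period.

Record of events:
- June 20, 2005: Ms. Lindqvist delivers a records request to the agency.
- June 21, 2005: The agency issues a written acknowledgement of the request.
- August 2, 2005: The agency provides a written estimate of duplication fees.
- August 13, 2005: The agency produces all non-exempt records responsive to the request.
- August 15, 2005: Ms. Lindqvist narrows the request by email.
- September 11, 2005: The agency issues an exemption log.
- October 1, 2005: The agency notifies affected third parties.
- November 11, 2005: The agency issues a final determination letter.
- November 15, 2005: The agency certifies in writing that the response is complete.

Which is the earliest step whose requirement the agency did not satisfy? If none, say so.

(1) due by June 20, 2005 + 24 days = July 14, 2005; done June 21, 2005 — timely.
(2) due by June 26, 2005 + 38 days = August 3, 2005; completed August 2, 2005, before the deadline.
(3) due by August 2, 2005 + 70 days = October 11, 2005; August 13, 2005 is within that limit.
(4) the permitted window runs from August 13, 2005 + 7 = August 20, 2005 to August 13, 2005 + 31 = September 13, 2005; done September 11, 2005 — within the window.
(5) due by September 21, 2005 + 15 days = October 6, 2005; completed October 1, 2005, before the deadline.
(6) the permitted window runs from October 21, 2005 + 20 = November 10, 2005 to October 21, 2005 + 41 = December 1, 2005; November 11, 2005 falls inside that range.
(7) due by November 11, 2005 + 5 days = November 16, 2005; done November 15, 2005 — timely.

None — every step was satisfied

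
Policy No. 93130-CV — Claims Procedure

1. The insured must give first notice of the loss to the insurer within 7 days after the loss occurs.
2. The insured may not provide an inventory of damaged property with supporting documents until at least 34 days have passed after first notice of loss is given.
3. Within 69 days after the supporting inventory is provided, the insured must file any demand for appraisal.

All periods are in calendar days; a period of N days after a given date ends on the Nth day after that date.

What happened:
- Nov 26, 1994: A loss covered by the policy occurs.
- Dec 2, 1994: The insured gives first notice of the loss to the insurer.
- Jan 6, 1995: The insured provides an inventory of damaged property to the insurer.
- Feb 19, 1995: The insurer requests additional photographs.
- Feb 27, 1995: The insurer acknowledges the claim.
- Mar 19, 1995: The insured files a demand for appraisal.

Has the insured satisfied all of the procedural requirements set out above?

Step 1: 7 days after Nov 26, 1994 (when the loss occurs) is Dec 3, 1994; done Dec 2, 1994 — timely.
Step 2: the earliest permitted date is 34 days after Dec 2, 1994 (when first notice of loss is given), i.e. Jan 5, 1995; done Jan 6, 1995, after the minimum wait.
Step 3: 69 days after Jan 6, 1995 (when the supporting inventory is provided) is Mar 16, 1995; done Mar 19, 1995 — 3 days late.
The analysis stops there.

No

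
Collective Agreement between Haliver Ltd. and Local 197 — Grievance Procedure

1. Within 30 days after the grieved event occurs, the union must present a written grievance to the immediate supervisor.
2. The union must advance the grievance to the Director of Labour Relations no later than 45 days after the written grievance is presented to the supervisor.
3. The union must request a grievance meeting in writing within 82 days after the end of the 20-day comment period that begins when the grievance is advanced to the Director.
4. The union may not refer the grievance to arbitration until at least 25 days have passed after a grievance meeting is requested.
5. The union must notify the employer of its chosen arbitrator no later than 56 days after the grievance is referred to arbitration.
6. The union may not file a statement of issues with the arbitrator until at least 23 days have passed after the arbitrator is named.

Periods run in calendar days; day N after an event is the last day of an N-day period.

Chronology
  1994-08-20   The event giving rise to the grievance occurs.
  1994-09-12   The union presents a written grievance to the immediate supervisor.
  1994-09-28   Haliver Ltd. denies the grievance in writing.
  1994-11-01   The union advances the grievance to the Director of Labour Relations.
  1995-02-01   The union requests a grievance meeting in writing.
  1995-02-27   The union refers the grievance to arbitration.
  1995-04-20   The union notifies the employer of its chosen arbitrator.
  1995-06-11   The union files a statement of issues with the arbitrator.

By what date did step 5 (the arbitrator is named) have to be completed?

Step 5 runs from 1995-02-27, when the grievance is referred to arbitration. 56 days after 1995-02-27 is 1995-04-24.

1995-04-24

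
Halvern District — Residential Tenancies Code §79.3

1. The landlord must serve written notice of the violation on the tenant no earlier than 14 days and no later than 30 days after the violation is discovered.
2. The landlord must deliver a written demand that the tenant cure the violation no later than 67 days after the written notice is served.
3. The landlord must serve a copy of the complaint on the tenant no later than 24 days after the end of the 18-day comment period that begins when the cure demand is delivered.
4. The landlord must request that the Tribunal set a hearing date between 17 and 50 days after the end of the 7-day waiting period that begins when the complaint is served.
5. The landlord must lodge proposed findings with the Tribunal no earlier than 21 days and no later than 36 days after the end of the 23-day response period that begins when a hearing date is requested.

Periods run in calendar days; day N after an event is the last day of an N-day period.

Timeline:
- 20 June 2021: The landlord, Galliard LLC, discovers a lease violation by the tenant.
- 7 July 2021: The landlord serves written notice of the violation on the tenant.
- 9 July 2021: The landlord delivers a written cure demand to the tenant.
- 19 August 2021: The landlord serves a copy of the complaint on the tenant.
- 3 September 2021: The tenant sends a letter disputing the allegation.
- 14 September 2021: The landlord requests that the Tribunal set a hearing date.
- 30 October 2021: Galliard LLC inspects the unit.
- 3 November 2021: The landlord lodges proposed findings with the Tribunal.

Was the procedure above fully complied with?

Step 1 — 14 and 30 days from 20 June 2021 (when the violation is discovered) are 4 July 2021 and 20 July 2021 respectively; done 7 July 2021, which is between those dates.
Step 2 — counting 67 days from 7 July 2021 (when the written notice is served) gives a deadline of 12 September 2021; 9 July 2021 is within that limit.
Step 3 — counting 24 days from 27 July 2021 (end of the 18-day comment period, which began when the cure demand is delivered on 9 July 2021) gives a deadline of 20 August 2021; 19 August 2021 is within that limit.
Step 4 — 17 and 50 days from 26 August 2021 (end of the 7-day waiting period, which began when the complaint is served on 19 August 2021) are 12 September 2021 and 15 October 2021 respectively; done 14 September 2021, which is between those dates.
Step 5 — 21 and 36 days from 7 October 2021 (end of the 23-day response period, which began when a hearing date is requested on 14 September 2021) are 28 October 2021 and 12 November 2021 respectively; done 3 November 2021 — within the window.

Yes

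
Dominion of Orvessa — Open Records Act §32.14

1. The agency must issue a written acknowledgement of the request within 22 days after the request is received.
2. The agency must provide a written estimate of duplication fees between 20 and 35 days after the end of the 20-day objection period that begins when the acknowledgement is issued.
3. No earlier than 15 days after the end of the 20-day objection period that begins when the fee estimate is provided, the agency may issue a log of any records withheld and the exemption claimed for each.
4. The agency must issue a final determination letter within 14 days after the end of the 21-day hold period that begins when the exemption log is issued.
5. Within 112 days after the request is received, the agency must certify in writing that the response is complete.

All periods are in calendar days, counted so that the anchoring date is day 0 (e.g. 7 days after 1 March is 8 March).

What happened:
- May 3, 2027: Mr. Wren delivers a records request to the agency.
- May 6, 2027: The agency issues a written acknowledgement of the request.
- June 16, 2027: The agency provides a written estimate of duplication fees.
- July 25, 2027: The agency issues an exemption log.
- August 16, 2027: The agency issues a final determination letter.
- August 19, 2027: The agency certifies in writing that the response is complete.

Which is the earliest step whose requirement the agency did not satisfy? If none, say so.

Step 1 — counting 22 days from May 3, 2027 (when the request is received) gives a deadline of May 25, 2027; done May 6, 2027 — timely.
Step 2 — 20 and 35 days from May 26, 2027 (end of the 20-day objection period, which began when the acknowledgement is issued on May 6, 2027) are June 15, 2027 and June 30, 2027 respectively; done June 16, 2027 — within the window.
Step 3 — must wait 15 days from July 6, 2027 (end of the 20-day objection period, which began when the fee estimate is provided on June 16, 2027), so not before July 21, 2027; July 25, 2027 is on or after that date.
Step 4 — counting 14 days from August 15, 2027 (end of the 21-day hold period, which began when the exemption log is issued on July 25, 2027) gives a deadline of August 29, 2027; done August 16, 2027 — timely.
Step 5 — counting 112 days from May 3, 2027 (when the request is received) gives a deadline of August 23, 2027; completed August 19, 2027, before the deadline.

None — every step was satisfied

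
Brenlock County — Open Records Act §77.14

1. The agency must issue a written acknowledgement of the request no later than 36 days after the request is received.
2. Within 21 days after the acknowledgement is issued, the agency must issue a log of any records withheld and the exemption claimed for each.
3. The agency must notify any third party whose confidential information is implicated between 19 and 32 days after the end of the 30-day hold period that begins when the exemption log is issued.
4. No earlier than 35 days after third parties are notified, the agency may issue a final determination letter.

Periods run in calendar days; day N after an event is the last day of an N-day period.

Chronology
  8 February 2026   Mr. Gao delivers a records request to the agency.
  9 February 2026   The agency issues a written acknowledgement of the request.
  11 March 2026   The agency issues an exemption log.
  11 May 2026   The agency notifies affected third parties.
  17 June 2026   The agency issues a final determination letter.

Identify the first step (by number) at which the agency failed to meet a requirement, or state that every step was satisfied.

Step 2

(1) due by 8 February 2026 + 36 days = 16 March 2026; 9 February 2026 is within that limit.
(2) due by 9 February 2026 + 21 days = 2 March 2026; done 11 March 2026 — 9 days late.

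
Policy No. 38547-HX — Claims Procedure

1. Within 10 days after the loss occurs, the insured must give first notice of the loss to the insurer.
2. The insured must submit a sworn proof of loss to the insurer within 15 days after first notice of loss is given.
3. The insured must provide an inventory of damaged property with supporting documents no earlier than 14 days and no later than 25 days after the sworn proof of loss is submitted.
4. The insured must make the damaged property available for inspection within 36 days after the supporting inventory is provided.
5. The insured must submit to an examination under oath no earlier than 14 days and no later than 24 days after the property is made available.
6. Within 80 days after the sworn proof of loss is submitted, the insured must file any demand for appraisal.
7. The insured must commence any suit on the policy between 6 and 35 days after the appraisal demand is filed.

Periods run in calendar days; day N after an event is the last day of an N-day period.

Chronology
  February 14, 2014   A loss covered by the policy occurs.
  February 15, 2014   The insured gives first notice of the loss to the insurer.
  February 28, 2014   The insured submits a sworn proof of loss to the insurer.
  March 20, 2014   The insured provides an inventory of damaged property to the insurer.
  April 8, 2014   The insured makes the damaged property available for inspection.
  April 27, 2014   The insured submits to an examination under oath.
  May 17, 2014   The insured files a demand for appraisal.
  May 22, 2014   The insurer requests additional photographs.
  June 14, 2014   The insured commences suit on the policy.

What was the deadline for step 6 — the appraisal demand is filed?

May 19, 2014

Step 6 runs from February 28, 2014, when the sworn proof of loss is submitted. 80 days after February 28, 2014 is May 19, 2014.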